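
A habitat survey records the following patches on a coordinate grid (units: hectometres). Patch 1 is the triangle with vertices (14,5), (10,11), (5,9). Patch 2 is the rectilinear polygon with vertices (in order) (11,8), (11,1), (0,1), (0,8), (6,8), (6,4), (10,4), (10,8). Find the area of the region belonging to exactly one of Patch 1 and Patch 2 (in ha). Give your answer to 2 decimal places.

77.11

|Patch 1| = 19, |Patch 2| = 61, |Patch 1∩Patch 2| = 1.4444.
|Patch 1 △ Patch 2| = |Patch 1| + |Patch 2| − 2·|Patch 1∩Patch 2| = 19 + 61 − 2.8889 = 77.11.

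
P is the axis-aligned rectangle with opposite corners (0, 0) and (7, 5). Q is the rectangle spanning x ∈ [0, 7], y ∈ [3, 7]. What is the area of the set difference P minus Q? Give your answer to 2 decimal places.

21.00

|P∩Q|: x∈[0,7], y∈[3,5] → 7·2 = 14.
|P| = 35.
|P ∖ Q| = |P| − |P∩Q| = 35 − 14 = 21.00.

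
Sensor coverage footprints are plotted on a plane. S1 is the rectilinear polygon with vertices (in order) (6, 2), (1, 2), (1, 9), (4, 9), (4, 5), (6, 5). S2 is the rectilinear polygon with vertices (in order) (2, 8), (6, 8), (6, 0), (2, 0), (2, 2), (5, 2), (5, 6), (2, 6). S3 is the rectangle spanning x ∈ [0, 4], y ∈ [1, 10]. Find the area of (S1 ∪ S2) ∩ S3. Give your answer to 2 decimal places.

23.00

|S1 ∪ S2| = 40.
|(S1 ∪ S2) ∩ S3| = 23.00.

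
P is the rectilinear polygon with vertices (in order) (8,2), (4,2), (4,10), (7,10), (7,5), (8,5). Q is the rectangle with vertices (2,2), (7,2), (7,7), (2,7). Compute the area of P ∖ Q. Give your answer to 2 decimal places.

12.00

|P| = 27, |P∩Q| = 15.
|P ∖ Q| = |P| − |P∩Q| = 27 − 15 = 12.00.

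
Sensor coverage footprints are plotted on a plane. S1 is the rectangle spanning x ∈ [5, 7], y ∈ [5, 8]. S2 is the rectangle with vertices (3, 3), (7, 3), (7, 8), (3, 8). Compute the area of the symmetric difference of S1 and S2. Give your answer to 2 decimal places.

|S1∩S2|: x∈[5,7], y∈[5,8] → 2·3 = 6.
|S1 △ S2| = |S1| + |S2| − 2·|S1∩S2| = 6 + 20 − 12 = 14.00.

14.00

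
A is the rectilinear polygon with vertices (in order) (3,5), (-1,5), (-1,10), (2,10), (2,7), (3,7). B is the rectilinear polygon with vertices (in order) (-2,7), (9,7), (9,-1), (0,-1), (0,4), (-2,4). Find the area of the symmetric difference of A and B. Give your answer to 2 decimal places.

|A| = 17, |B| = 78, |A∩B| = 8.
|A △ B| = |A| + |B| − 2·|A∩B| = 17 + 78 − 16 = 79.00.

79.00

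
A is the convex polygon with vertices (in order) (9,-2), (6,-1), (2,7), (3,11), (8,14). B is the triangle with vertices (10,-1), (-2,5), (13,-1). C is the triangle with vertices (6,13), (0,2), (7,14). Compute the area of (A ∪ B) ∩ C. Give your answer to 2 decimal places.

1.92

|A ∪ B| = 75.1774.
|(A ∪ B) ∩ C| = 1.92.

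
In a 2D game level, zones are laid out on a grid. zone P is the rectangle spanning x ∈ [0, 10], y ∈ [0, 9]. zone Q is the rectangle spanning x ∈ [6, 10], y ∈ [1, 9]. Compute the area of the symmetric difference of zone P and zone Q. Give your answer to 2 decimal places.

|zone P∩zone Q|: x∈[6,10], y∈[1,9] → 4·8 = 32.
|zone P △ zone Q| = |zone P| + |zone Q| − 2·|zone P∩zone Q| = 90 + 32 − 64 = 58.00.

58.00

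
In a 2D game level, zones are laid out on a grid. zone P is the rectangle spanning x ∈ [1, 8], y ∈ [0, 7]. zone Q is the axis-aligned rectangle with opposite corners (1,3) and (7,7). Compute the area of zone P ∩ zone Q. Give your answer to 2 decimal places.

|zone P∩zone Q|: x∈[1,7], y∈[3,7] → 6·4 = 24.

24.00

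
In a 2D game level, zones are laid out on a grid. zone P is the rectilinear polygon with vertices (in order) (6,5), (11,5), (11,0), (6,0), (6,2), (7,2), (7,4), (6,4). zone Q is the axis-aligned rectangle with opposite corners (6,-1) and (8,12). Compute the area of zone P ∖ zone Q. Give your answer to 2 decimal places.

|zone P| = 23, |zone P∩zone Q| = 8.
|zone P ∖ zone Q| = |zone P| − |zone P∩zone Q| = 23 − 8 = 15.00.

15.00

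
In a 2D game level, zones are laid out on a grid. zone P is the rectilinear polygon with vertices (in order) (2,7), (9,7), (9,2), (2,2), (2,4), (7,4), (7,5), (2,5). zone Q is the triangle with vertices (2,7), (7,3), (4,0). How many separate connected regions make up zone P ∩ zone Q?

2

zone P ∩ zone Q splits into 2 disjoint pieces (area 6.5893, area 1.9286).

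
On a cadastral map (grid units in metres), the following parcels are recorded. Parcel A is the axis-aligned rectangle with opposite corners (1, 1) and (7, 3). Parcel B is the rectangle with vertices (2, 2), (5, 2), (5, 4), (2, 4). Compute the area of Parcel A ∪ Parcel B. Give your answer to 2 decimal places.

By inclusion–exclusion:
Individual areas: |Parcel A| = 12, |Parcel B| = 6.
|Parcel A∩Parcel B|: x∈[2,5], y∈[2,3] → 3·1 = 3.
|Parcel A ∪ Parcel B| = 18 − 3 = 15.00.

15.00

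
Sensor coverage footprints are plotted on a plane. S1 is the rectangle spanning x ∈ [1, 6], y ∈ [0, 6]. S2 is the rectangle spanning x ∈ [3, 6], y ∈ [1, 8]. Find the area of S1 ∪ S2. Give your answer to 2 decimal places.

36.00

By inclusion–exclusion:
Individual areas: |S1| = 30, |S2| = 21.
|S1∩S2|: x∈[3,6], y∈[1,6] → 3·5 = 15.
|S1 ∪ S2| = 51 − 15 = 36.00.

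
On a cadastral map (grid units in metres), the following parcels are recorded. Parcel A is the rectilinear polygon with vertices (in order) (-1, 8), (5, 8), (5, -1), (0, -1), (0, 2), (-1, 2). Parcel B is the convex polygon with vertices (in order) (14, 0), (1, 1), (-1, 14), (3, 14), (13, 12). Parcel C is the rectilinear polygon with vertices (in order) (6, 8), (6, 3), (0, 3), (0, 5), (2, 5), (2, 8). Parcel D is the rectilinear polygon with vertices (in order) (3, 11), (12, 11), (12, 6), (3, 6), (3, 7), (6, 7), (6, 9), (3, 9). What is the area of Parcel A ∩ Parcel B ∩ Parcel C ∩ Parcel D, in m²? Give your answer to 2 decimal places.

2.00

The intersection is the polygon with vertices (5,6), (3,6), (3,7), (5,7).
By the shoelace formula its area is 2.00.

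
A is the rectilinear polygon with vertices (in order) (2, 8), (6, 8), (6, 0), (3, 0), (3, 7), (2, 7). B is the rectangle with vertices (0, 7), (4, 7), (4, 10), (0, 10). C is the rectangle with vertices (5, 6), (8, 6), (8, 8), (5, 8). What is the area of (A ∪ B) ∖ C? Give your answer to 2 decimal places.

33.00

|A ∪ B| = 35.
|(A ∪ B) ∩ C| = 2.
|(A ∪ B) ∖ C| = 35 − 2 = 33.00.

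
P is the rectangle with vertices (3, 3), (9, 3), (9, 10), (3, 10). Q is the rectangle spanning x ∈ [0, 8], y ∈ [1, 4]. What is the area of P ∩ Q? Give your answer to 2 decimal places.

5.00

|P∩Q|: x∈[3,8], y∈[3,4] → 5·1 = 5.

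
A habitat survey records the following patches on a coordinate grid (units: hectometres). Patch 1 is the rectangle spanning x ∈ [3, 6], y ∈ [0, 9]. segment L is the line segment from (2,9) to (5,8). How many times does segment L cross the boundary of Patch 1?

The segment meets the boundary at (3,8.667).

1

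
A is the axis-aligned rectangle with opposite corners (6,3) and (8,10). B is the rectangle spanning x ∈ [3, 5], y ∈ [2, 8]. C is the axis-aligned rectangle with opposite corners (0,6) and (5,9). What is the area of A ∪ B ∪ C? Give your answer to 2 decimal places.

By inclusion–exclusion:
Individual areas: |A| = 14, |B| = 12, |C| = 15.
|A∩B| = 0 (no overlap).
|A∩C| = 0 (no overlap).
|B∩C|: x∈[3,5], y∈[6,8] → 2·2 = 4.
|A∩B∩C| = 0.
|A ∪ B ∪ C| = 41 − 4 + 0 = 37.00.

37.00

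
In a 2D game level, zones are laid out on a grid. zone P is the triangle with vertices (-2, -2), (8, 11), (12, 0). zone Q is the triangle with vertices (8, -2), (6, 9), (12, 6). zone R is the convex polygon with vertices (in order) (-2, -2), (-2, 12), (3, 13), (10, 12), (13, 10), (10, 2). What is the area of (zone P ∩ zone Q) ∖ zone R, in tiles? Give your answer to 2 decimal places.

|zone P ∩ zone Q| = 24.9857.
|(zone P ∩ zone Q) ∩ zone R| = 21.2715.
|(zone P ∩ zone Q) ∖ zone R| = 24.9857 − 21.2715 = 3.71.

3.71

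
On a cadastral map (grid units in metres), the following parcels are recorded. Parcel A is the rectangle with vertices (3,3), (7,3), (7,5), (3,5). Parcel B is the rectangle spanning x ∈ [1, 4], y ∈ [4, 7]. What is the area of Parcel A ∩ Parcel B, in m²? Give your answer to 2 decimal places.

1.00

|Parcel A∩Parcel B|: x∈[3,4], y∈[4,5] → 1·1 = 1.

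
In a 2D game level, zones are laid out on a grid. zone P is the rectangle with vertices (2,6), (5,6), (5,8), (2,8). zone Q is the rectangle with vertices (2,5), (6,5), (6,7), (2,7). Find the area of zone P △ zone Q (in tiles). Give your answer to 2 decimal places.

|zone P∩zone Q|: x∈[2,5], y∈[6,7] → 3·1 = 3.
|zone P △ zone Q| = |zone P| + |zone Q| − 2·|zone P∩zone Q| = 6 + 8 − 6 = 8.00.

8.00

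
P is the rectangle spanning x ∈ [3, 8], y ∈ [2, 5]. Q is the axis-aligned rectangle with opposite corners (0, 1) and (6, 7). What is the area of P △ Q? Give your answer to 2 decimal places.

33.00

|P∩Q|: x∈[3,6], y∈[2,5] → 3·3 = 9.
|P △ Q| = |P| + |Q| − 2·|P∩Q| = 15 + 36 − 18 = 33.00.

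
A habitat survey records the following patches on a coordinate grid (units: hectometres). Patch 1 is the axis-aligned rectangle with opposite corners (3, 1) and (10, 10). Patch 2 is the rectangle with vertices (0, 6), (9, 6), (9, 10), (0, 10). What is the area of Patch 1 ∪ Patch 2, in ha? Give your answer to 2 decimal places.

By inclusion–exclusion:
Individual areas: |Patch 1| = 63, |Patch 2| = 36.
|Patch 1∩Patch 2|: x∈[3,9], y∈[6,10] → 6·4 = 24.
|Patch 1 ∪ Patch 2| = 99 − 24 = 75.00.

75.00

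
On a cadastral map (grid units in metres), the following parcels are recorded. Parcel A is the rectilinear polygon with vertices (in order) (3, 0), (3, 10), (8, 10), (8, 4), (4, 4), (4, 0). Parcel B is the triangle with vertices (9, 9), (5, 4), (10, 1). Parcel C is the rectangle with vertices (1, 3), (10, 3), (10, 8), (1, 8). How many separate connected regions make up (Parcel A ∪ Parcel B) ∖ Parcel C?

4

(Parcel A ∪ Parcel B) ∖ Parcel C splits into 4 disjoint pieces (area 10, area 0.4625, area 3.0833, area 3).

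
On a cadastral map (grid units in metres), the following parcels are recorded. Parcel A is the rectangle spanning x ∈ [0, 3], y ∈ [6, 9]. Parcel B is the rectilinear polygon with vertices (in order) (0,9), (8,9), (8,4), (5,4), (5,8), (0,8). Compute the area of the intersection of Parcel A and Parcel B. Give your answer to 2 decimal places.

The intersection is the polygon with vertices (3,8), (0,8), (0,9), (3,9).
By the shoelace formula its area is 3.00.

3.00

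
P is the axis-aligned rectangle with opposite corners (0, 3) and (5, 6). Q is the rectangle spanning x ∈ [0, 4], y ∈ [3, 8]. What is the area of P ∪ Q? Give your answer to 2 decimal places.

By inclusion–exclusion:
Individual areas: |P| = 15, |Q| = 20.
|P∩Q|: x∈[0,4], y∈[3,6] → 4·3 = 12.
|P ∪ Q| = 35 − 12 = 23.00.

23.00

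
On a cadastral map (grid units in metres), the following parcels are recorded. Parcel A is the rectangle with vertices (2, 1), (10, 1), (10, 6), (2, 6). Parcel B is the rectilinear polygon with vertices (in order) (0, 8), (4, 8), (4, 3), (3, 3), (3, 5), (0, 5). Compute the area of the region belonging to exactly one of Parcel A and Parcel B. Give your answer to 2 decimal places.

|Parcel A| = 40, |Parcel B| = 14, |Parcel A∩Parcel B| = 4.
|Parcel A △ Parcel B| = |Parcel A| + |Parcel B| − 2·|Parcel A∩Parcel B| = 40 + 14 − 8 = 46.00.

46.00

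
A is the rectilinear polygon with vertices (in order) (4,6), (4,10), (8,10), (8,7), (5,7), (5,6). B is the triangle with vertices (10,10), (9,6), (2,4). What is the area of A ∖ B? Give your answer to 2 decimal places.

11.46

|A| = 13, |A∩B| = 1.5417.
|A ∖ B| = |A| − |A∩B| = 13 − 1.5417 = 11.46.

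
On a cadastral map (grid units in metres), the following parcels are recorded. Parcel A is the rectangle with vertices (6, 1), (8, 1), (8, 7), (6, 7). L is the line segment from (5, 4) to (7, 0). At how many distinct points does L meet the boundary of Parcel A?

The segment meets the boundary at (6.5,1), (6,2).

2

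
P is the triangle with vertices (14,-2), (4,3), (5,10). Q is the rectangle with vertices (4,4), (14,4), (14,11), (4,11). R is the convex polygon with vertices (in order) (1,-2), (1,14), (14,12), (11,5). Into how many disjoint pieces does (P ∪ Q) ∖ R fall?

2

(P ∪ Q) ∖ R splits into 2 disjoint pieces (area 14, area 14.1411).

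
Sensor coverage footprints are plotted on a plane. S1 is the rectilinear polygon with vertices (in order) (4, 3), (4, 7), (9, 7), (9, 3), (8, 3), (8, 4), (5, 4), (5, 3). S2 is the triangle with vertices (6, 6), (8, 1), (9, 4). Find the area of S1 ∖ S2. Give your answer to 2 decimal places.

13.97

|S1| = 17, |S1∩S2| = 3.0333.
|S1 ∖ S2| = |S1| − |S1∩S2| = 17 − 3.0333 = 13.97.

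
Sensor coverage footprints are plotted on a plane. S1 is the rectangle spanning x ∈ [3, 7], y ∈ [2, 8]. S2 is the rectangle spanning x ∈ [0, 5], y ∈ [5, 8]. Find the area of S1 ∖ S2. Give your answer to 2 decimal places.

18.00

|S1∩S2|: x∈[3,5], y∈[5,8] → 2·3 = 6.
|S1| = 24.
|S1 ∖ S2| = |S1| − |S1∩S2| = 24 − 6 = 18.00.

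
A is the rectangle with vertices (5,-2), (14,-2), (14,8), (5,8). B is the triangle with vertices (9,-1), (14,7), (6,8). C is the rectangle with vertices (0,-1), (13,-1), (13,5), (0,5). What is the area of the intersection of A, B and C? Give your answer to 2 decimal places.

The intersection is the polygon with vertices (7,5), (12.75,5), (9,-1).
By the shoelace formula its area is 17.25.

17.25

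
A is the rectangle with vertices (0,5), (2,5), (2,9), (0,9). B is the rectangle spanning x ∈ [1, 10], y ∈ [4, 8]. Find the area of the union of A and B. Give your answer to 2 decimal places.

By inclusion–exclusion:
Individual areas: |A| = 8, |B| = 36.
|A∩B|: x∈[1,2], y∈[5,8] → 1·3 = 3.
|A ∪ B| = 44 − 3 = 41.00.

41.00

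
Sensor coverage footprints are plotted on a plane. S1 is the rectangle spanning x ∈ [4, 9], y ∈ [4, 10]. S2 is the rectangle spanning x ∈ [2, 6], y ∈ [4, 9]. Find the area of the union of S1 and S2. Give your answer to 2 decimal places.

40.00

By inclusion–exclusion:
Individual areas: |S1| = 30, |S2| = 20.
|S1∩S2|: x∈[4,6], y∈[4,9] → 2·5 = 10.
|S1 ∪ S2| = 50 − 10 = 40.00.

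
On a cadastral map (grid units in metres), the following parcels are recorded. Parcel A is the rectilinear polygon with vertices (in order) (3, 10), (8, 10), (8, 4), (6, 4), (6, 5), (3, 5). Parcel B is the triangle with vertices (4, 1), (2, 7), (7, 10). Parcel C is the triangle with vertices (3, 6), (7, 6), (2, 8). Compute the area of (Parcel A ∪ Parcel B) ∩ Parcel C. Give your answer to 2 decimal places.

The region (Parcel A ∪ Parcel B) ∩ Parcel C is the polygon with vertices (3,7.6), (7,6), (3,6), (2.385,7.231).
By the shoelace formula its area is 3.69.

3.69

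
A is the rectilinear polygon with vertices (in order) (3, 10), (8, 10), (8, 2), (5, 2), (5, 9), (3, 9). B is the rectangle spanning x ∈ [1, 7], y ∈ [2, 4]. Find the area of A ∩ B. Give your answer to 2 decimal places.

4.00

The intersection is the polygon with vertices (5,2), (5,4), (7,4), (7,2).
By the shoelace formula its area is 4.00.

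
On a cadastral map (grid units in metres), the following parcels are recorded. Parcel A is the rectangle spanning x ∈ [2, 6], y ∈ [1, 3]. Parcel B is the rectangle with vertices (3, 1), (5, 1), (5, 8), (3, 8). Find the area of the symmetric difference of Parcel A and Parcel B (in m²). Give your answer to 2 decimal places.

14.00

|Parcel A∩Parcel B|: x∈[3,5], y∈[1,3] → 2·2 = 4.
|Parcel A △ Parcel B| = |Parcel A| + |Parcel B| − 2·|Parcel A∩Parcel B| = 8 + 14 − 8 = 14.00.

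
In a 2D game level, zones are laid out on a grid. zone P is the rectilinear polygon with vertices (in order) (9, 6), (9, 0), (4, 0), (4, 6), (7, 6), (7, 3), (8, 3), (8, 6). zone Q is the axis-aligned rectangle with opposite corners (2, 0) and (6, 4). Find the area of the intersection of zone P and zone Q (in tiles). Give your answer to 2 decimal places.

8.00

The intersection is the polygon with vertices (4,0), (4,4), (6,4), (6,0).
By the shoelace formula its area is 8.00.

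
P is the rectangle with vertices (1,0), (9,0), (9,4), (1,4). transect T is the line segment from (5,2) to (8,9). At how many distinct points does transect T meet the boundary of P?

The segment meets the boundary at (5.857,4).

1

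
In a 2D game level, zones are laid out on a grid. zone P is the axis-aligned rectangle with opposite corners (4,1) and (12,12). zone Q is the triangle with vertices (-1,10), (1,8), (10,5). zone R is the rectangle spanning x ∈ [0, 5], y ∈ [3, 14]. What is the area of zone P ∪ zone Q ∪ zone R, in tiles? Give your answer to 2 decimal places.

134.27

By inclusion–exclusion:
Individual areas: |zone P| = 88, |zone Q| = 6, |zone R| = 55.
|zone P∩zone Q| = 2.1818.
|zone P∩zone R|: x∈[4,5], y∈[3,12] → 1·9 = 9.
|zone Q∩zone R| = 4.2121.
|zone P∩zone Q∩zone R| = 0.6667.
|zone P ∪ zone Q ∪ zone R| = 149 − 15.3939 + 0.6667 = 134.27.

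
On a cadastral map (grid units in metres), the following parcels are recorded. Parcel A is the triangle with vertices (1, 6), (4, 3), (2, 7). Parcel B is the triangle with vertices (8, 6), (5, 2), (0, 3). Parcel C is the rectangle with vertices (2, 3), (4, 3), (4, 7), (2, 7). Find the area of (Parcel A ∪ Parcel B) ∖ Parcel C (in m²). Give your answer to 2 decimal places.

10.25

|Parcel A ∪ Parcel B| = 14.1555.
|(Parcel A ∪ Parcel B) ∩ Parcel C| = 3.9055.
|(Parcel A ∪ Parcel B) ∖ Parcel C| = 14.1555 − 3.9055 = 10.25.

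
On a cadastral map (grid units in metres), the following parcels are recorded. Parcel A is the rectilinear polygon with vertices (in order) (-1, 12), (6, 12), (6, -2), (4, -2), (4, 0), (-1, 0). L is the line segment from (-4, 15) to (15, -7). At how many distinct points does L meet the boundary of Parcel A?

2

The segment meets the boundary at (6,3.421), (-1,11.526).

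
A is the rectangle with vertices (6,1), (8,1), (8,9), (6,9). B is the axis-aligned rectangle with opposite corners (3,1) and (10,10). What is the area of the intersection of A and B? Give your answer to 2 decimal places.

|A∩B|: x∈[6,8], y∈[1,9] → 2·8 = 16.

16.00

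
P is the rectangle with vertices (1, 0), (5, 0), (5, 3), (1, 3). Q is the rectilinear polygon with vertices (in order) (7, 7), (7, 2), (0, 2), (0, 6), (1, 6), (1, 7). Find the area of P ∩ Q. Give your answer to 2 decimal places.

The intersection is the polygon with vertices (1,3), (5,3), (5,2), (1,2).
By the shoelace formula its area is 4.00.

4.00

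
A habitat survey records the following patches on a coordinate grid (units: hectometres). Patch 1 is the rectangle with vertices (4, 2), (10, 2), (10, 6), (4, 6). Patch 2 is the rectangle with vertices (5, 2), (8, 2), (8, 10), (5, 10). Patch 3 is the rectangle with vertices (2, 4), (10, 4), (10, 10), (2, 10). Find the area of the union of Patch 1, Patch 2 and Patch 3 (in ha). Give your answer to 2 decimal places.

60.00

By inclusion–exclusion:
Individual areas: |Patch 1| = 24, |Patch 2| = 24, |Patch 3| = 48.
|Patch 1∩Patch 2|: x∈[5,8], y∈[2,6] → 3·4 = 12.
|Patch 1∩Patch 3|: x∈[4,10], y∈[4,6] → 6·2 = 12.
|Patch 2∩Patch 3|: x∈[5,8], y∈[4,10] → 3·6 = 18.
|Patch 1∩Patch 2∩Patch 3| = 6.
|Patch 1 ∪ Patch 2 ∪ Patch 3| = 96 − 42 + 6 = 60.00.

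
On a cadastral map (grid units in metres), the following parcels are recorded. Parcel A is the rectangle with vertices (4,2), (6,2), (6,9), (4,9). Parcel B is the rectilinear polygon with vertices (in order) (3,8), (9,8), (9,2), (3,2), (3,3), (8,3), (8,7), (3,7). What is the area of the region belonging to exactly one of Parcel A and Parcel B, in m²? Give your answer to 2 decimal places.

22.00

|Parcel A| = 14, |Parcel B| = 16, |Parcel A∩Parcel B| = 4.
|Parcel A △ Parcel B| = |Parcel A| + |Parcel B| − 2·|Parcel A∩Parcel B| = 14 + 16 − 8 = 22.00.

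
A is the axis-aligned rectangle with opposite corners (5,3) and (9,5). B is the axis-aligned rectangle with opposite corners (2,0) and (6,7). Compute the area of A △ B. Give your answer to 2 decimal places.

|A∩B|: x∈[5,6], y∈[3,5] → 1·2 = 2.
|A △ B| = |A| + |B| − 2·|A∩B| = 8 + 28 − 4 = 32.00.

32.00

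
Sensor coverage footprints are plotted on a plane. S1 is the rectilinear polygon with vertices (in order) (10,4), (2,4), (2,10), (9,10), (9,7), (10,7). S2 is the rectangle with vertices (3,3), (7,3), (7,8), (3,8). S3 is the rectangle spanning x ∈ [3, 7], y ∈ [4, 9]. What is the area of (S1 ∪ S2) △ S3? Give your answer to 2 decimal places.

|S1 ∪ S2| = 49.
|(S1 ∪ S2) ∩ S3| = 20.
|(S1 ∪ S2) △ S3| = 49 + 20 − 40 = 29.00.

29.00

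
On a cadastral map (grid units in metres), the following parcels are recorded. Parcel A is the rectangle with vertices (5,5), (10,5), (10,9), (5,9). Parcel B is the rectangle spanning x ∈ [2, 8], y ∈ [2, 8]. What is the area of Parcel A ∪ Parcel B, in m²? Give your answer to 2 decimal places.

By inclusion–exclusion:
Individual areas: |Parcel A| = 20, |Parcel B| = 36.
|Parcel A∩Parcel B|: x∈[5,8], y∈[5,8] → 3·3 = 9.
|Parcel A ∪ Parcel B| = 56 − 9 = 47.00.

47.00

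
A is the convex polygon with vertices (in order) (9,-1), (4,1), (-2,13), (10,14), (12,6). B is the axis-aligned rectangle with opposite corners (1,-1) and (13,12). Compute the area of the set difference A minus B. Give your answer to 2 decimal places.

|A| = 132.5, |A∩B| = 108.
|A ∖ B| = |A| − |A∩B| = 132.5 − 108 = 24.50.

24.50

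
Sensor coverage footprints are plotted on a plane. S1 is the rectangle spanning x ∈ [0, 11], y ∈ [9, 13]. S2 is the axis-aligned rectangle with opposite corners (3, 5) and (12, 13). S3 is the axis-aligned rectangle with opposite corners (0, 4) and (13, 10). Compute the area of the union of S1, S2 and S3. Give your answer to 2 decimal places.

By inclusion–exclusion:
Individual areas: |S1| = 44, |S2| = 72, |S3| = 78.
|S1∩S2|: x∈[3,11], y∈[9,13] → 8·4 = 32.
|S1∩S3|: x∈[0,11], y∈[9,10] → 11·1 = 11.
|S2∩S3|: x∈[3,12], y∈[5,10] → 9·5 = 45.
|S1∩S2∩S3| = 8.
|S1 ∪ S2 ∪ S3| = 194 − 88 + 8 = 114.00.

114.00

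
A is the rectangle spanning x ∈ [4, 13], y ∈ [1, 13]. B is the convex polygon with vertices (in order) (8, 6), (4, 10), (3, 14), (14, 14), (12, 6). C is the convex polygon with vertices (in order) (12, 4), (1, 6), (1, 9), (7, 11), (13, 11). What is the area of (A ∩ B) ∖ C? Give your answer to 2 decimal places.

19.67

|A ∩ B| = 53.
|(A ∩ B) ∩ C| = 33.3333.
|(A ∩ B) ∖ C| = 53 − 33.3333 = 19.67.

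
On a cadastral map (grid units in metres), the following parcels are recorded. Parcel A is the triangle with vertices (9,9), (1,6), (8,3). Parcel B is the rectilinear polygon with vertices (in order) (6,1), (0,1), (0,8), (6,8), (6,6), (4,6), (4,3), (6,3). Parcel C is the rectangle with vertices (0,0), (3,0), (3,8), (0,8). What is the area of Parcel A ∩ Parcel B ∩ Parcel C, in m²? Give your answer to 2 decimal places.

The intersection is the polygon with vertices (3,6.75), (3,5.143), (1,6).
By the shoelace formula its area is 1.61.

1.61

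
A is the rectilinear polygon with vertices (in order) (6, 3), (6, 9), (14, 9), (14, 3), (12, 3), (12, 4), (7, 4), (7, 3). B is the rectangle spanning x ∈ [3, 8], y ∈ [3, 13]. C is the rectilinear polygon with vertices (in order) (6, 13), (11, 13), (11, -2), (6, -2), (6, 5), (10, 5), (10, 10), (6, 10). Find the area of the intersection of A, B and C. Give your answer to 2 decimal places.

3.00

The intersection is the polygon with vertices (8,4), (7,4), (7,3), (6,3), (6,5), (8,5).
By the shoelace formula its area is 3.00.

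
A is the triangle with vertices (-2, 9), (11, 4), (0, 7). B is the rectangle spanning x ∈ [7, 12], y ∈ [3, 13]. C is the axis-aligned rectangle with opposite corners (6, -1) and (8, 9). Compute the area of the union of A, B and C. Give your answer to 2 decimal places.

70.60

By inclusion–exclusion:
Individual areas: |A| = 8, |B| = 50, |C| = 20.
|A∩B| = 0.8951.
|A∩C| = 0.8951.
|B∩C|: x∈[7,8], y∈[3,9] → 1·6 = 6.
|A∩B∩C| = 0.3916.
|A ∪ B ∪ C| = 78 − 7.7902 + 0.3916 = 70.60.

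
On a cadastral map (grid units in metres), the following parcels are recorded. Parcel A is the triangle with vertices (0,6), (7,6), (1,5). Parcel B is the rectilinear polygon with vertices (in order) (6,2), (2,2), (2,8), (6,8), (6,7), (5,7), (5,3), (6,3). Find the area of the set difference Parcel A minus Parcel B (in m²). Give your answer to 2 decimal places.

|Parcel A| = 3.5, |Parcel A∩Parcel B| = 1.75.
|Parcel A ∖ Parcel B| = |Parcel A| − |Parcel A∩Parcel B| = 3.5 − 1.75 = 1.75.

1.75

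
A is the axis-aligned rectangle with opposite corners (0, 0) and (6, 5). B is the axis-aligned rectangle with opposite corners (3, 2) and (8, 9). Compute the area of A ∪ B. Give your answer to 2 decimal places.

56.00

By inclusion–exclusion:
Individual areas: |A| = 30, |B| = 35.
|A∩B|: x∈[3,6], y∈[2,5] → 3·3 = 9.
|A ∪ B| = 65 − 9 = 56.00.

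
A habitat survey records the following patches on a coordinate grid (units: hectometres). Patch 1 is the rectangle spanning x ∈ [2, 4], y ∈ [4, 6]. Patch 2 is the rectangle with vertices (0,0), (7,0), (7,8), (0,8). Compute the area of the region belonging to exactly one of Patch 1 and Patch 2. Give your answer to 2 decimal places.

|Patch 1∩Patch 2|: x∈[2,4], y∈[4,6] → 2·2 = 4.
|Patch 1 △ Patch 2| = |Patch 1| + |Patch 2| − 2·|Patch 1∩Patch 2| = 4 + 56 − 8 = 52.00.

52.00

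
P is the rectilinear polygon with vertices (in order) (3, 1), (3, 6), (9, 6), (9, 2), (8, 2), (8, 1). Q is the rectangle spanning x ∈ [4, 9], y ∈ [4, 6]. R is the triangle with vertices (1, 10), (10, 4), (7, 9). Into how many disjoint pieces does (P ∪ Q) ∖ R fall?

(P ∪ Q) ∖ R splits into 2 disjoint pieces (area 27.6667, area 0.0333).

2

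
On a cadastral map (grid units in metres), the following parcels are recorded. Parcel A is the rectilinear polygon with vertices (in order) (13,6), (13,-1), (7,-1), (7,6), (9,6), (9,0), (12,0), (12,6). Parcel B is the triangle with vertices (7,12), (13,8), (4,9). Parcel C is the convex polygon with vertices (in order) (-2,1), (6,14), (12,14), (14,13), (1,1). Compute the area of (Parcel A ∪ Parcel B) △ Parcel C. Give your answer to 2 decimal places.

91.62

|Parcel A ∪ Parcel B| = 39.
|(Parcel A ∪ Parcel B) ∩ Parcel C| = 12.1917.
|(Parcel A ∪ Parcel B) △ Parcel C| = 39 + 77 − 24.3835 = 91.62.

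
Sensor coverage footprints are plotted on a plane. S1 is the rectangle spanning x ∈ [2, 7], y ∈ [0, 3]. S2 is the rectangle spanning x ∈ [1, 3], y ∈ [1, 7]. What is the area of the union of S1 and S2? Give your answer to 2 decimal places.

25.00

By inclusion–exclusion:
Individual areas: |S1| = 15, |S2| = 12.
|S1∩S2|: x∈[2,3], y∈[1,3] → 1·2 = 2.
|S1 ∪ S2| = 27 − 2 = 25.00.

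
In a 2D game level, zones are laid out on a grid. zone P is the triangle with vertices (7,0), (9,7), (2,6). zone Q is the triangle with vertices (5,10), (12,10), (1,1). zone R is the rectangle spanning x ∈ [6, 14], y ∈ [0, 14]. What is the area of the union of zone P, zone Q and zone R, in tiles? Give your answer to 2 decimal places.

By inclusion–exclusion:
Individual areas: |zone P| = 23.5, |zone Q| = 31.5, |zone R| = 112.
|zone P∩zone Q| = 7.9166.
|zone P∩zone R| = 12.7571.
|zone Q∩zone R| = 14.7273.
|zone P∩zone Q∩zone R| = 1.6229.
|zone P ∪ zone Q ∪ zone R| = 167 − 35.401 + 1.6229 = 133.22.

133.22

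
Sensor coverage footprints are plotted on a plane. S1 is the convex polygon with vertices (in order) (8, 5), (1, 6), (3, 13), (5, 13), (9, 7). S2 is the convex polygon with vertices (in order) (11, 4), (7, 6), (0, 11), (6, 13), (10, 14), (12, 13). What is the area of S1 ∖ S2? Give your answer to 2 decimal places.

15.50

|S1| = 40.5, |S1∩S2| = 25.0005.
|S1 ∖ S2| = |S1| − |S1∩S2| = 40.5 − 25.0005 = 15.50.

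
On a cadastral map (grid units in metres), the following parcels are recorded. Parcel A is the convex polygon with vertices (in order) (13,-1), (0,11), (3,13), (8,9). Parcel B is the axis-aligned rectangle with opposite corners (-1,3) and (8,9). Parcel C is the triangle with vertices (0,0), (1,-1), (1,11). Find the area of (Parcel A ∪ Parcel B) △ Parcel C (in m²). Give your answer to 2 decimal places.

|Parcel A ∪ Parcel B| = 84.2949.
|(Parcel A ∪ Parcel B) ∩ Parcel C| = 2.763.
|(Parcel A ∪ Parcel B) △ Parcel C| = 84.2949 + 6 − 5.526 = 84.77.

84.77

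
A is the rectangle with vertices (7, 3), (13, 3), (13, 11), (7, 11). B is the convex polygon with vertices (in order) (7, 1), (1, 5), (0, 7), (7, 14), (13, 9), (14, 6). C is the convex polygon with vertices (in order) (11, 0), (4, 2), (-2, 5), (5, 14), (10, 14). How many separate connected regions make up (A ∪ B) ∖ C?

(A ∪ B) ∖ C splits into 2 disjoint pieces (area 21.9231, area 0.037).

2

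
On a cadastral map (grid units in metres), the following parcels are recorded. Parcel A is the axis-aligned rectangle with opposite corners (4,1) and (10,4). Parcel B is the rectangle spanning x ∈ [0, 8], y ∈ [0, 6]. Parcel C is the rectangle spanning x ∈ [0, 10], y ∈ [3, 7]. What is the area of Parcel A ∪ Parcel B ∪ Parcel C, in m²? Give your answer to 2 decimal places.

68.00

By inclusion–exclusion:
Individual areas: |Parcel A| = 18, |Parcel B| = 48, |Parcel C| = 40.
|Parcel A∩Parcel B|: x∈[4,8], y∈[1,4] → 4·3 = 12.
|Parcel A∩Parcel C|: x∈[4,10], y∈[3,4] → 6·1 = 6.
|Parcel B∩Parcel C|: x∈[0,8], y∈[3,6] → 8·3 = 24.
|Parcel A∩Parcel B∩Parcel C| = 4.
|Parcel A ∪ Parcel B ∪ Parcel C| = 106 − 42 + 4 = 68.00.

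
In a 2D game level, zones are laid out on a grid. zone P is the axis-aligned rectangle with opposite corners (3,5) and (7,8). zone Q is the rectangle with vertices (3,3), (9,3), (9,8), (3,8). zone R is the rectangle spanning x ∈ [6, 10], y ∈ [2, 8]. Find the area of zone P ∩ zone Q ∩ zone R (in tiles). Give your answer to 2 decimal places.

The intersection is the polygon with vertices (6,5), (6,8), (7,8), (7,5).
By the shoelace formula its area is 3.00.

3.00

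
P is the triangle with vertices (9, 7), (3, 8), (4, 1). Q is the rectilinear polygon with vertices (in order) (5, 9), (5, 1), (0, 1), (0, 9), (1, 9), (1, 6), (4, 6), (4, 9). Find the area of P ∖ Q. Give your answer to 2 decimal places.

|P| = 20.5, |P∩Q| = 7.9357.
|P ∖ Q| = |P| − |P∩Q| = 20.5 − 7.9357 = 12.56.

12.56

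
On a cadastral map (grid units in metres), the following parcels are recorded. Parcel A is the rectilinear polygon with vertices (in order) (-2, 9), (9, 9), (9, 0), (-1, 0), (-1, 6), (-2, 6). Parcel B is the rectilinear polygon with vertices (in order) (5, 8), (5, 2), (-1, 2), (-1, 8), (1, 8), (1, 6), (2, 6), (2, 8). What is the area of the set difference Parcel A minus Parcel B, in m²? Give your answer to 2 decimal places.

|Parcel A| = 93, |Parcel A∩Parcel B| = 34.
|Parcel A ∖ Parcel B| = |Parcel A| − |Parcel A∩Parcel B| = 93 − 34 = 59.00.

59.00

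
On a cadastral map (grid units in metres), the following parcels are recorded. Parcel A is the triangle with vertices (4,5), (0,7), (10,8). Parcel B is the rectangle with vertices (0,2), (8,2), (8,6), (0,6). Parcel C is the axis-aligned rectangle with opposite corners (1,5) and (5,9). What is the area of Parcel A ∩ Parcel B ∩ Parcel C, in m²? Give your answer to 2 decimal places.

1.75

The intersection is the polygon with vertices (5,6), (5,5.5), (4,5), (2,6).
By the shoelace formula its area is 1.75.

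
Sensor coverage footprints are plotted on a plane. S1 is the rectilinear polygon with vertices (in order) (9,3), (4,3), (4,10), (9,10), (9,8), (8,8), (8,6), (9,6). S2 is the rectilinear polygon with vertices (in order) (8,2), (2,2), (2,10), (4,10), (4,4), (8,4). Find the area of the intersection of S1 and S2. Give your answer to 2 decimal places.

4.00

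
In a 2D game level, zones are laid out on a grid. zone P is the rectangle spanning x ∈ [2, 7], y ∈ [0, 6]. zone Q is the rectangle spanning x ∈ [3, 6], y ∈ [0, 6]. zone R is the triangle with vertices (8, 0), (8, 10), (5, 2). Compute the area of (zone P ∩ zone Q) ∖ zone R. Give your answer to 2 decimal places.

|zone P ∩ zone Q| = 18.
|(zone P ∩ zone Q) ∩ zone R| = 1.6667.
|(zone P ∩ zone Q) ∖ zone R| = 18 − 1.6667 = 16.33.

16.33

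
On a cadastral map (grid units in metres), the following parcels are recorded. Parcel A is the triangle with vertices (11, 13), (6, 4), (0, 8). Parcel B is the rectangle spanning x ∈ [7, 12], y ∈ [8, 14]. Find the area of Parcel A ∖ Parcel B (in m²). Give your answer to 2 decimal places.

|Parcel A| = 37, |Parcel A∩Parcel B| = 9.4192.
|Parcel A ∖ Parcel B| = |Parcel A| − |Parcel A∩Parcel B| = 37 − 9.4192 = 27.58.

27.58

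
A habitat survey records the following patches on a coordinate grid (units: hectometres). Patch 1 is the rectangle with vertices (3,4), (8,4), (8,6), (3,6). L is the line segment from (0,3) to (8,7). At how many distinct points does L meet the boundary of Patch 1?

The segment meets the boundary at (6,6), (3,4.5).

2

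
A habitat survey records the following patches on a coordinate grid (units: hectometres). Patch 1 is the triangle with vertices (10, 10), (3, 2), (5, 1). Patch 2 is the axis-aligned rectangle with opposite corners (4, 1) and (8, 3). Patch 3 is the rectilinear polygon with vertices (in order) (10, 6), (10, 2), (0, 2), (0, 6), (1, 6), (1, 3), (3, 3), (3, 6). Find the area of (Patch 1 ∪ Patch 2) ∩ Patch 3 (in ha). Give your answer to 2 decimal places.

The region (Patch 1 ∪ Patch 2) ∩ Patch 3 is the polygon with vertices (6.5,6), (7.778,6), (6.111,3), (8,3), (8,2), (3,2).
By the shoelace formula its area is 9.83.

9.83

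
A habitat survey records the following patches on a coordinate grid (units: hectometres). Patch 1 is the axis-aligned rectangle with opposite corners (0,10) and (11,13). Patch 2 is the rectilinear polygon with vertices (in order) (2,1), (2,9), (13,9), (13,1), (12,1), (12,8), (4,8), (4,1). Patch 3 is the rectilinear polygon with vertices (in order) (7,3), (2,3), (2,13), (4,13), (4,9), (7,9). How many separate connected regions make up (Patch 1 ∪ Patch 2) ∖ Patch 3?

4

(Patch 1 ∪ Patch 2) ∖ Patch 3 splits into 4 disjoint pieces (area 21, area 6, area 4, area 13).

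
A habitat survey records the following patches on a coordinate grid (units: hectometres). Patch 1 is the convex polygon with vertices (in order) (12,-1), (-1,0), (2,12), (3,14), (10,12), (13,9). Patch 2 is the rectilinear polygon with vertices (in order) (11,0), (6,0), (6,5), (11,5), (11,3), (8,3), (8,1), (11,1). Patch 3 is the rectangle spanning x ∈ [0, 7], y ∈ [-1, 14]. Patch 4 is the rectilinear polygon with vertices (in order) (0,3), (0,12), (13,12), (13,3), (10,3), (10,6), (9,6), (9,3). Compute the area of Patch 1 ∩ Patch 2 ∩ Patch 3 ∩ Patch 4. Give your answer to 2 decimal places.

2.00

The intersection is the polygon with vertices (7,5), (7,3), (6,3), (6,5).
By the shoelace formula its area is 2.00.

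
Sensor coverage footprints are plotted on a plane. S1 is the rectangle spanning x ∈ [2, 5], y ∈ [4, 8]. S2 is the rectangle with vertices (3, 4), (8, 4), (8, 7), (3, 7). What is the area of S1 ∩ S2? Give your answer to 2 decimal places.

6.00

|S1∩S2|: x∈[3,5], y∈[4,7] → 2·3 = 6.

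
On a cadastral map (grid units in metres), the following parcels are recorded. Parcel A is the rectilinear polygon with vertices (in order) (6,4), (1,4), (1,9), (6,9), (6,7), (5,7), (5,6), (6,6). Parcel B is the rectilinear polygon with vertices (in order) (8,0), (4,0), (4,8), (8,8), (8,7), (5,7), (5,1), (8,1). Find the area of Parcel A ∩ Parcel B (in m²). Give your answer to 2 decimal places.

The intersection is the polygon with vertices (4,4), (4,8), (6,8), (6,7), (5,7), (5,6), (5,4).
By the shoelace formula its area is 5.00.

5.00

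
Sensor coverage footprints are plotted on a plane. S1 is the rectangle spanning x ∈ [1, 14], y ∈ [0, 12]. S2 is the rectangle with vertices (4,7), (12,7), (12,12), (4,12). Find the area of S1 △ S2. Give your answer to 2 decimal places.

|S1∩S2|: x∈[4,12], y∈[7,12] → 8·5 = 40.
|S1 △ S2| = |S1| + |S2| − 2·|S1∩S2| = 156 + 40 − 80 = 116.00.

116.00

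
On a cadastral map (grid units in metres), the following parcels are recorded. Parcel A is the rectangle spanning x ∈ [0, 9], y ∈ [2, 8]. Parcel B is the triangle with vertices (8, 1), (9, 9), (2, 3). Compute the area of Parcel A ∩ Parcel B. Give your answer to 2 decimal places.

The intersection is the polygon with vertices (8.875,8), (8.125,2), (5,2), (2,3), (7.833,8).
By the shoelace formula its area is 22.92.

22.92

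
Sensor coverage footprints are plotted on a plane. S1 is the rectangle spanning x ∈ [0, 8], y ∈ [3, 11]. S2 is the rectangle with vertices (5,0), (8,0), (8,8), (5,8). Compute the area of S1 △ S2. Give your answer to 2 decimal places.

|S1∩S2|: x∈[5,8], y∈[3,8] → 3·5 = 15.
|S1 △ S2| = |S1| + |S2| − 2·|S1∩S2| = 64 + 24 − 30 = 58.00.

58.00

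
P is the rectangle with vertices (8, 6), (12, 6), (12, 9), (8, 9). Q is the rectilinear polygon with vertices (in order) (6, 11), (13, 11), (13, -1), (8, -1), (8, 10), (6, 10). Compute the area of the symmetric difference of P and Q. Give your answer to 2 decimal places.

50.00

|P| = 12, |Q| = 62, |P∩Q| = 12.
|P △ Q| = |P| + |Q| − 2·|P∩Q| = 12 + 62 − 24 = 50.00.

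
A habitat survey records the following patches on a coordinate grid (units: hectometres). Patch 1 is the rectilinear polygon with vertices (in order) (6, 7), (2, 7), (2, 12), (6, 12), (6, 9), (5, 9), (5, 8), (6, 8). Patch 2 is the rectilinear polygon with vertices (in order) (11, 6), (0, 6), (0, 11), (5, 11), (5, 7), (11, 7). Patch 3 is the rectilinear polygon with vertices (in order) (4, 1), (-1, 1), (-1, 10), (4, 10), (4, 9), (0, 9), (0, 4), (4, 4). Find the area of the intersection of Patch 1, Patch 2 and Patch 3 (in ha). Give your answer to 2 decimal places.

The intersection is the polygon with vertices (2,10), (4,10), (4,9), (2,9).
By the shoelace formula its area is 2.00.

2.00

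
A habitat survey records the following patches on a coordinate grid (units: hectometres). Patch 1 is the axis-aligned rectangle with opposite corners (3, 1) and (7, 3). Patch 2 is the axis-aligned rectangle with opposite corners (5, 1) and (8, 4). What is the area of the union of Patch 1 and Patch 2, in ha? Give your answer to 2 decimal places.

By inclusion–exclusion:
Individual areas: |Patch 1| = 8, |Patch 2| = 9.
|Patch 1∩Patch 2|: x∈[5,7], y∈[1,3] → 2·2 = 4.
|Patch 1 ∪ Patch 2| = 17 − 4 = 13.00.

13.00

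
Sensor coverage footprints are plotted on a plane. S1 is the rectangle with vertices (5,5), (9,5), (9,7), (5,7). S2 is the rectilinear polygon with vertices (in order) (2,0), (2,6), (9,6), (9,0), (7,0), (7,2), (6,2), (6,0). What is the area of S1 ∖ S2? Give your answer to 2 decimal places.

|S1| = 8, |S1∩S2| = 4.
|S1 ∖ S2| = |S1| − |S1∩S2| = 8 − 4 = 4.00.

4.00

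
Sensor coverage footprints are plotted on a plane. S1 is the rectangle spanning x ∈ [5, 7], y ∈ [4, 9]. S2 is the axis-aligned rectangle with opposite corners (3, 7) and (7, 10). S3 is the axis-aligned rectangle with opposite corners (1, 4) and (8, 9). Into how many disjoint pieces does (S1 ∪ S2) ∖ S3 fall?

(S1 ∪ S2) ∖ S3 is a single connected region.

1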